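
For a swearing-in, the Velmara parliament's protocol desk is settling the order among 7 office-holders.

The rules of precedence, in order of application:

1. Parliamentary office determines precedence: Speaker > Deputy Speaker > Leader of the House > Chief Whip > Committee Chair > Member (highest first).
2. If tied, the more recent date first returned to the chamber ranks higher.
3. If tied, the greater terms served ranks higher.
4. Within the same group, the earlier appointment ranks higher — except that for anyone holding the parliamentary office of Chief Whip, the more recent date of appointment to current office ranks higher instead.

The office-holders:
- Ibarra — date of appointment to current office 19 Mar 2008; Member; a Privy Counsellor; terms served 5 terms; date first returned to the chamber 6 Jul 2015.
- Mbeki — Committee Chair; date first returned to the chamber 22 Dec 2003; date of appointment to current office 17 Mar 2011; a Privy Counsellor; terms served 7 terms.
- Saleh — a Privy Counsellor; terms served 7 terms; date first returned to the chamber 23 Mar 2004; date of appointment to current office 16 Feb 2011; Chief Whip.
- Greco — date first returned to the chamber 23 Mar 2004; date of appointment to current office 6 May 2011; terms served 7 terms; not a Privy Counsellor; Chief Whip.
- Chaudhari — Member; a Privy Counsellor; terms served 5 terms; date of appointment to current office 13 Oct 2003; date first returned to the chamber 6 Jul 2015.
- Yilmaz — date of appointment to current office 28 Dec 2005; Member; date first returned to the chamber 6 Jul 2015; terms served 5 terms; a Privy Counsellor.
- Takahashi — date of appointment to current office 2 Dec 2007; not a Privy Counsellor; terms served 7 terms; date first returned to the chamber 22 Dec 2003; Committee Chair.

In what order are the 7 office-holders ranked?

Greco, Saleh, Takahashi, Mbeki, Chaudhari, Yilmaz, Ibarra

By parliamentary office: Greco and Saleh (Chief Whip); then Takahashi and Mbeki (Committee Chair); then Chaudhari, Yilmaz and Ibarra (Member).
Greco and Saleh both have date first returned to the chamber 23 Mar 2004, so the next rule applies.
Greco and Saleh both have terms served 7 terms, so the next rule applies.
Among Greco and Saleh, by date of appointment to current office (later first) (reversed rule for this group): Greco (6 May 2011) before Saleh (16 Feb 2011).
Takahashi and Mbeki both have date first returned to the chamber 22 Dec 2003, so the next rule applies.
Takahashi and Mbeki both have terms served 7 terms, so the next rule applies.
Among Takahashi and Mbeki, by date of appointment to current office (earlier first): Takahashi (2 Dec 2007) before Mbeki (17 Mar 2011).
Chaudhari, Yilmaz and Ibarra all have date first returned to the chamber 6 Jul 2015, so the next rule applies.
Chaudhari, Yilmaz and Ibarra all have terms served 5 terms, so the next rule applies.
Among Chaudhari, Yilmaz and Ibarra, by date of appointment to current office (earlier first): Chaudhari (13 Oct 2003) before Yilmaz (28 Dec 2005) before Ibarra (19 Mar 2008).
Full order: Greco, Saleh, Takahashi, Mbeki, Chaudhari, Yilmaz, Ibarra.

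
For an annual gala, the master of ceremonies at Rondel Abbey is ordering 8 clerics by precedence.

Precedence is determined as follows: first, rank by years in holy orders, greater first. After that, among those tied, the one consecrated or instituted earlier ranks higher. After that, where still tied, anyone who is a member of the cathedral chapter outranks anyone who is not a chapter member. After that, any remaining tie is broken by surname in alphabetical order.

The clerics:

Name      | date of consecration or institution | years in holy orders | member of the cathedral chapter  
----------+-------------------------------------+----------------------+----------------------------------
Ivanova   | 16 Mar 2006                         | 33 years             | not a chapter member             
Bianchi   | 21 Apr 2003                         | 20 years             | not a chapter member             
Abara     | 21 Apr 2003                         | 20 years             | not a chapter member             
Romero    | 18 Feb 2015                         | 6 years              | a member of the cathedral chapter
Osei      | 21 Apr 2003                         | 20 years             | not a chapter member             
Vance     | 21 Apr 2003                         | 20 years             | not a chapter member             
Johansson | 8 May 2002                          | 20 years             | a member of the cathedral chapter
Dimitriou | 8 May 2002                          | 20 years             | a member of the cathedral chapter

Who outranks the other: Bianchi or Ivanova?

By years in holy orders (higher first): Ivanova (33 years); then Dimitriou, Johansson, Abara, Bianchi, Osei and Vance (each 20 years); then Romero (6 years).
Among Dimitriou, Johansson, Abara, Bianchi, Osei and Vance, by date of consecration or institution (earlier first): Dimitriou and Johansson (8 May 2002) before Abara, Bianchi, Osei and Vance (21 Apr 2003).
Dimitriou and Johansson are each a member of the cathedral chapter, so the next rule applies.
Among Dimitriou and Johansson, alphabetically by surname: Dimitriou before Johansson.
Abara, Bianchi, Osei and Vance are each not a chapter member, so the next rule applies.
Among Abara, Bianchi, Osei and Vance, alphabetically by surname: Abara before Bianchi before Osei before Vance.
So Ivanova takes precedence.

Ivanova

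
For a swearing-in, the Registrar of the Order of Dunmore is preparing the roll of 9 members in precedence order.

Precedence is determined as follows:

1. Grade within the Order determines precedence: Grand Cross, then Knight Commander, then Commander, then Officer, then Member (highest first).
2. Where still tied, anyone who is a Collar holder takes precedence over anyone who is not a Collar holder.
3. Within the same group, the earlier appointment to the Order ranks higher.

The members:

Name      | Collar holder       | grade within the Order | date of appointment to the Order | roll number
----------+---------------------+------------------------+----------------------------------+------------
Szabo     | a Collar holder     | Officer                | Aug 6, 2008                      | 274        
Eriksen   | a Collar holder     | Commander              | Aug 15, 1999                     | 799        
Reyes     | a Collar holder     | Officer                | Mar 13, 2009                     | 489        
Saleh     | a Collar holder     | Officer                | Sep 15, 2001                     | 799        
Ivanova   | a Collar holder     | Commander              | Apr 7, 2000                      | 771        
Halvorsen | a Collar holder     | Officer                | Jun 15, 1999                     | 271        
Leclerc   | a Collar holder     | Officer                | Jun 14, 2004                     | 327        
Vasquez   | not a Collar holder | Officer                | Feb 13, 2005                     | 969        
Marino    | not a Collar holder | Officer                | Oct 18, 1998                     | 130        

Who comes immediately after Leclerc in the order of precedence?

Szabo

By grade within the Order: Eriksen and Ivanova (Commander); then Halvorsen, Saleh, Leclerc, Szabo, Reyes, Marino and Vasquez (Officer).
Eriksen and Ivanova are each a Collar holder, so the next rule applies.
Among Eriksen and Ivanova, by date of appointment to the Order (earlier first): Eriksen (Aug 15, 1999) before Ivanova (Apr 7, 2000).
Among Halvorsen, Saleh, Leclerc, Szabo, Reyes, Marino and Vasquez, a Collar holder before not a Collar holder: Halvorsen, Saleh, Leclerc, Szabo and Reyes (a Collar holder) before Marino and Vasquez (not a Collar holder).
Among Halvorsen, Saleh, Leclerc, Szabo and Reyes, by date of appointment to the Order (earlier first): Halvorsen (Jun 15, 1999) before Saleh (Sep 15, 2001) before Leclerc (Jun 14, 2004) before Szabo (Aug 6, 2008) before Reyes (Mar 13, 2009).
Among Marino and Vasquez, by date of appointment to the Order (earlier first): Marino (Oct 18, 1998) before Vasquez (Feb 13, 2005).
Order: Eriksen, Ivanova, Halvorsen, Saleh, Leclerc, Szabo, Reyes, Marino, Vasquez.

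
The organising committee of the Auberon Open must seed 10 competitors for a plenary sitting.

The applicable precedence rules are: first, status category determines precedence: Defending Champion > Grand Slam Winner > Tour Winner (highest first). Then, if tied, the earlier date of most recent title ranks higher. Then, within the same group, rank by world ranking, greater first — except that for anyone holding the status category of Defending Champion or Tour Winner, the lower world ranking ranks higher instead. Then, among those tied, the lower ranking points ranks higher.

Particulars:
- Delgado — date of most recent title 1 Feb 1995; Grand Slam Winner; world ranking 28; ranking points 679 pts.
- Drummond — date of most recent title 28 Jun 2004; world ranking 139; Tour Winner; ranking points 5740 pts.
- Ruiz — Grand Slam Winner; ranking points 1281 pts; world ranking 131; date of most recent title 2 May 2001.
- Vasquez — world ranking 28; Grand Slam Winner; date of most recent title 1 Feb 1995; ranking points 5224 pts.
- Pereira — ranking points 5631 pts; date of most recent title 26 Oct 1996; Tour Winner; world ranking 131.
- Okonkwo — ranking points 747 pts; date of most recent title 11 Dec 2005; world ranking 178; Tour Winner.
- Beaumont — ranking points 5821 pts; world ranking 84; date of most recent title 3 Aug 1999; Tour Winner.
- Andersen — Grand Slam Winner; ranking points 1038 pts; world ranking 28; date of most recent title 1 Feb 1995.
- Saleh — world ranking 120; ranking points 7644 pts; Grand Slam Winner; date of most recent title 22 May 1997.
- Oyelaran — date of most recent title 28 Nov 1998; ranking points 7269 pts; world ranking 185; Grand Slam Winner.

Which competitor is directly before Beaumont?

By status category: Delgado, Andersen, Vasquez, Saleh, Oyelaran and Ruiz (Grand Slam Winner); then Pereira, Beaumont, Drummond and Okonkwo (Tour Winner).
Among Delgado, Andersen, Vasquez, Saleh, Oyelaran and Ruiz, by date of most recent title (earlier first): Delgado, Andersen and Vasquez (1 Feb 1995) before Saleh (22 May 1997) before Oyelaran (28 Nov 1998) before Ruiz (2 May 2001).
Delgado, Andersen and Vasquez all have world ranking 28, so the next rule applies.
Among Delgado, Andersen and Vasquez, by ranking points (lower first): Delgado (679 pts) before Andersen (1038 pts) before Vasquez (5224 pts).
Among Pereira, Beaumont, Drummond and Okonkwo, by date of most recent title (earlier first): Pereira (26 Oct 1996) before Beaumont (3 Aug 1999) before Drummond (28 Jun 2004) before Okonkwo (11 Dec 2005).
Order: Delgado, Andersen, Vasquez, Saleh, Oyelaran, Ruiz, Pereira, Beaumont, Drummond, Okonkwo.

Pereira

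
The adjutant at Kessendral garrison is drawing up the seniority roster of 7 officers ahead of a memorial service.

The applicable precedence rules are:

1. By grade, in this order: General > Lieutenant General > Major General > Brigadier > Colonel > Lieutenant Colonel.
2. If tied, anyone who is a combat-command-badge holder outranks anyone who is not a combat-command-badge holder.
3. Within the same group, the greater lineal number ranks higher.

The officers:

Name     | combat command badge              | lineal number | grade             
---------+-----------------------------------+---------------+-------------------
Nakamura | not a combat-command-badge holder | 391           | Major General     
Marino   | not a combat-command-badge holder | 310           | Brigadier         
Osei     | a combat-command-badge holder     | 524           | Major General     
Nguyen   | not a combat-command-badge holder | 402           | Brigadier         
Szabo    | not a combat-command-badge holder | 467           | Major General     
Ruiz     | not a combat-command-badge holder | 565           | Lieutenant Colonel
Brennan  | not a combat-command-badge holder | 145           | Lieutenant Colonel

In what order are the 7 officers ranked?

By grade: Osei, Szabo and Nakamura (Major General); then Nguyen and Marino (Brigadier); then Ruiz and Brennan (Lieutenant Colonel).
Among Osei, Szabo and Nakamura, a combat-command-badge holder before not a combat-command-badge holder: Osei (a combat-command-badge holder) before Szabo and Nakamura (not a combat-command-badge holder).
Among Szabo and Nakamura, by lineal number (higher first): Szabo (467) before Nakamura (391).
Nguyen and Marino are each not a combat-command-badge holder, so the next rule applies.
Among Nguyen and Marino, by lineal number (higher first): Nguyen (402) before Marino (310).
Ruiz and Brennan are each not a combat-command-badge holder, so the next rule applies.
Among Ruiz and Brennan, by lineal number (higher first): Ruiz (565) before Brennan (145).
Full order: Osei, Szabo, Nakamura, Nguyen, Marino, Ruiz, Brennan.

Osei, Szabo, Nakamura, Nguyen, Marino, Ruiz, Brennan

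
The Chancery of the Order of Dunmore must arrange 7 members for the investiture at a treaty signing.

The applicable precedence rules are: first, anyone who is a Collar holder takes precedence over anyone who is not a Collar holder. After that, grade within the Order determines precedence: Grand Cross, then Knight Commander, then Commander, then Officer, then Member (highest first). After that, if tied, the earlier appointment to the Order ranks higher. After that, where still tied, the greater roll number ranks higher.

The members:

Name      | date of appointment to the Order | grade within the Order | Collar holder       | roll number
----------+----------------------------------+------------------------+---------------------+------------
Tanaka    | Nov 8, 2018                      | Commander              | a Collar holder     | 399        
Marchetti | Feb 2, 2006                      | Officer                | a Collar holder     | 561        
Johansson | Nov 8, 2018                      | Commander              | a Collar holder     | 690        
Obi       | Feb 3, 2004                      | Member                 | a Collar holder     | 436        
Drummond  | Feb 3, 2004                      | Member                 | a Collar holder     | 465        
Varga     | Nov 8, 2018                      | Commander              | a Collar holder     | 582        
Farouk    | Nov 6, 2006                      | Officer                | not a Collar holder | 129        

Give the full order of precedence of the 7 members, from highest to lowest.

By the first rule: Johansson, Varga, Tanaka, Marchetti, Drummond and Obi (each a Collar holder); then Farouk (not a Collar holder).
Among Johansson, Varga, Tanaka, Marchetti, Drummond and Obi, by grade within the Order: Johansson, Varga and Tanaka (Commander) before Marchetti (Officer) before Drummond and Obi (Member).
Johansson, Varga and Tanaka all have date of appointment to the Order Nov 8, 2018, so the next rule applies.
Among Johansson, Varga and Tanaka, by roll number (higher first): Johansson (690) before Varga (582) before Tanaka (399).
Drummond and Obi both have date of appointment to the Order Feb 3, 2004, so the next rule applies.
Among Drummond and Obi, by roll number (higher first): Drummond (465) before Obi (436).
Full order: Johansson, Varga, Tanaka, Marchetti, Drummond, Obi, Farouk.

Johansson, Varga, Tanaka, Marchetti, Drummond, Obi, Farouk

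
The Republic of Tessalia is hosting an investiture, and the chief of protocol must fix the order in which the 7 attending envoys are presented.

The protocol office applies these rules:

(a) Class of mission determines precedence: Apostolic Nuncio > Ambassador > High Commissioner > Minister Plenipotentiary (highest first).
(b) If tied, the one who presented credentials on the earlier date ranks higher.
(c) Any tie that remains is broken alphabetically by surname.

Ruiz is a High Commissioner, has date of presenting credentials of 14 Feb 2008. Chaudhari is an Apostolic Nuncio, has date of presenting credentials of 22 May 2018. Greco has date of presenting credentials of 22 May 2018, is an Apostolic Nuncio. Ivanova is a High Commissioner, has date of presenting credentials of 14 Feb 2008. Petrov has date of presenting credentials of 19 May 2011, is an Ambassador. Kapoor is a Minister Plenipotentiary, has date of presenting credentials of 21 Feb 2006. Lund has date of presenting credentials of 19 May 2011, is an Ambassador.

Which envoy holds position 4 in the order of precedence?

By class of mission: Chaudhari and Greco (Apostolic Nuncio); then Lund and Petrov (Ambassador); then Ivanova and Ruiz (High Commissioner); then Kapoor (Minister Plenipotentiary).
Chaudhari and Greco both have date of presenting credentials 22 May 2018, so the next rule applies.
Among Chaudhari and Greco, alphabetically by surname: Chaudhari before Greco.
Lund and Petrov both have date of presenting credentials 19 May 2011, so the next rule applies.
Among Lund and Petrov, alphabetically by surname: Lund before Petrov.
Ivanova and Ruiz both have date of presenting credentials 14 Feb 2008, so the next rule applies.
Among Ivanova and Ruiz, alphabetically by surname: Ivanova before Ruiz.
Order: Chaudhari, Greco, Lund, Petrov, Ivanova, Ruiz, Kapoor.

Petrov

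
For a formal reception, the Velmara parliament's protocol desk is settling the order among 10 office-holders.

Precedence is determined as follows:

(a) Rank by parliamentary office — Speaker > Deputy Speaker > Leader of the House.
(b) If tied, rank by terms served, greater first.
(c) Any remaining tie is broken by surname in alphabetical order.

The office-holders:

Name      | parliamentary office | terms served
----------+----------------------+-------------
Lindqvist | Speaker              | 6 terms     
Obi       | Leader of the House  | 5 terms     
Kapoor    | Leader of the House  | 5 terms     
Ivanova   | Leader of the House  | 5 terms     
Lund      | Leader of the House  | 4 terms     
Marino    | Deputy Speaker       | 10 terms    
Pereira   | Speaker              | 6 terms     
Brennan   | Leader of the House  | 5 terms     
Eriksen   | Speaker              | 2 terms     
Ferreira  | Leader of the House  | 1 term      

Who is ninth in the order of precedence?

By parliamentary office: Lindqvist, Pereira and Eriksen (Speaker); then Marino (Deputy Speaker); then Brennan, Ivanova, Kapoor, Obi, Lund and Ferreira (Leader of the House).
Among Lindqvist, Pereira and Eriksen, by terms served (higher first): Lindqvist and Pereira (6 terms) before Eriksen (2 terms).
Among Lindqvist and Pereira, alphabetically by surname: Lindqvist before Pereira.
Among Brennan, Ivanova, Kapoor, Obi, Lund and Ferreira, by terms served (higher first): Brennan, Ivanova, Kapoor and Obi (5 terms) before Lund (4 terms) before Ferreira (1 term).
Among Brennan, Ivanova, Kapoor and Obi, alphabetically by surname: Brennan before Ivanova before Kapoor before Obi.
Order: Lindqvist, Pereira, Eriksen, Marino, Brennan, Ivanova, Kapoor, Obi, Lund, Ferreira.

Lund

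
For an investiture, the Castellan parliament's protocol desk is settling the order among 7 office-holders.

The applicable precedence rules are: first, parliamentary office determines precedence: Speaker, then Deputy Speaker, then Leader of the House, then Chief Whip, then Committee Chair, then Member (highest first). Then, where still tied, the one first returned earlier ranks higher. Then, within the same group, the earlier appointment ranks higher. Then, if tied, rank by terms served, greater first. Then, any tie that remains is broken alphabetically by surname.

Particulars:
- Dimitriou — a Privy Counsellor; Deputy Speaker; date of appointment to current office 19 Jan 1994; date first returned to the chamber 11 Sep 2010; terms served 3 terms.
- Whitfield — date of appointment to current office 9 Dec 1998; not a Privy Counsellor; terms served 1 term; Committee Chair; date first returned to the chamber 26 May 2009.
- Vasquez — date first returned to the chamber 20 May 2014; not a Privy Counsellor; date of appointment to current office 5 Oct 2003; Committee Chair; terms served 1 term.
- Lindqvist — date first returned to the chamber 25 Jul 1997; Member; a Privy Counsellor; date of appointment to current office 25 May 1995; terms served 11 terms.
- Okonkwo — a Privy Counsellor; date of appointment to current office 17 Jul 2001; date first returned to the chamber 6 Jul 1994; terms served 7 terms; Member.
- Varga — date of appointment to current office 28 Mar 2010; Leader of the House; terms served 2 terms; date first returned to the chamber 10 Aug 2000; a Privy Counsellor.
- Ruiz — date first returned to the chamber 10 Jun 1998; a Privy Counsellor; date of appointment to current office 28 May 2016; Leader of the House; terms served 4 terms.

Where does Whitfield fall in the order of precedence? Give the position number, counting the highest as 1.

4

By parliamentary office: Dimitriou (Deputy Speaker); then Ruiz and Varga (Leader of the House); then Whitfield and Vasquez (Committee Chair); then Okonkwo and Lindqvist (Member).
Among Ruiz and Varga, by date first returned to the chamber (earlier first): Ruiz (10 Jun 1998) before Varga (10 Aug 2000).
Among Whitfield and Vasquez, by date first returned to the chamber (earlier first): Whitfield (26 May 2009) before Vasquez (20 May 2014).
Among Okonkwo and Lindqvist, by date first returned to the chamber (earlier first): Okonkwo (6 Jul 1994) before Lindqvist (25 Jul 1997).
Order: Dimitriou, Ruiz, Varga, Whitfield, Vasquez, Okonkwo, Lindqvist. So position 4.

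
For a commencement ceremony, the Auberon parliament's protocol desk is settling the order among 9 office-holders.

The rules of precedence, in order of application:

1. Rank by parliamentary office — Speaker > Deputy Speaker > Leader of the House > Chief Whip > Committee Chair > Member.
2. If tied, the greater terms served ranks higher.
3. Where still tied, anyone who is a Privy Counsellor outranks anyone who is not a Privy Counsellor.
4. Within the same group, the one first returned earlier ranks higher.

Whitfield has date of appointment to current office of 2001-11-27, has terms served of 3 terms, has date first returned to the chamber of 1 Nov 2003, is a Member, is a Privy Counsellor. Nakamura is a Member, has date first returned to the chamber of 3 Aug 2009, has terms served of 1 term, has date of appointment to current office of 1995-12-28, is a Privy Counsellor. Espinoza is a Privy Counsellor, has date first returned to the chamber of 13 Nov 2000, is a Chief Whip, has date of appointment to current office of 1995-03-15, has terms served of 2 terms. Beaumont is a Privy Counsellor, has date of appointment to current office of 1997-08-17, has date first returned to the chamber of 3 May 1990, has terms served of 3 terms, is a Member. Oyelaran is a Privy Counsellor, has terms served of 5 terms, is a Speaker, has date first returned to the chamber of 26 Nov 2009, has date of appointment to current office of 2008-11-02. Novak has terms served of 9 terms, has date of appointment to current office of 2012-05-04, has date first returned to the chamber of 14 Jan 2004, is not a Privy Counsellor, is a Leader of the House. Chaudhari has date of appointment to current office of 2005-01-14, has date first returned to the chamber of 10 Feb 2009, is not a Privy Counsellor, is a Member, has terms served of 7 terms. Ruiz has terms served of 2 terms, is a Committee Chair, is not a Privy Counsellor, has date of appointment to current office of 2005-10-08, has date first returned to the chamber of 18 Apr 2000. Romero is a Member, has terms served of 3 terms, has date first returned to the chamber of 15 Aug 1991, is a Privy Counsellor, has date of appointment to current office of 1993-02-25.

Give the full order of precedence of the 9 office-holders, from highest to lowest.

By parliamentary office: Oyelaran (Speaker); then Novak (Leader of the House); then Espinoza (Chief Whip); then Ruiz (Committee Chair); then Chaudhari, Beaumont, Romero, Whitfield and Nakamura (Member).
Among Chaudhari, Beaumont, Romero, Whitfield and Nakamura, by terms served (higher first): Chaudhari (7 terms) before Beaumont, Romero and Whitfield (3 terms) before Nakamura (1 term).
Beaumont, Romero and Whitfield are each a Privy Counsellor, so the next rule applies.
Among Beaumont, Romero and Whitfield, by date first returned to the chamber (earlier first): Beaumont (3 May 1990) before Romero (15 Aug 1991) before Whitfield (1 Nov 2003).
Full order: Oyelaran, Novak, Espinoza, Ruiz, Chaudhari, Beaumont, Romero, Whitfield, Nakamura.

Oyelaran, Novak, Espinoza, Ruiz, Chaudhari, Beaumont, Romero, Whitfield, Nakamura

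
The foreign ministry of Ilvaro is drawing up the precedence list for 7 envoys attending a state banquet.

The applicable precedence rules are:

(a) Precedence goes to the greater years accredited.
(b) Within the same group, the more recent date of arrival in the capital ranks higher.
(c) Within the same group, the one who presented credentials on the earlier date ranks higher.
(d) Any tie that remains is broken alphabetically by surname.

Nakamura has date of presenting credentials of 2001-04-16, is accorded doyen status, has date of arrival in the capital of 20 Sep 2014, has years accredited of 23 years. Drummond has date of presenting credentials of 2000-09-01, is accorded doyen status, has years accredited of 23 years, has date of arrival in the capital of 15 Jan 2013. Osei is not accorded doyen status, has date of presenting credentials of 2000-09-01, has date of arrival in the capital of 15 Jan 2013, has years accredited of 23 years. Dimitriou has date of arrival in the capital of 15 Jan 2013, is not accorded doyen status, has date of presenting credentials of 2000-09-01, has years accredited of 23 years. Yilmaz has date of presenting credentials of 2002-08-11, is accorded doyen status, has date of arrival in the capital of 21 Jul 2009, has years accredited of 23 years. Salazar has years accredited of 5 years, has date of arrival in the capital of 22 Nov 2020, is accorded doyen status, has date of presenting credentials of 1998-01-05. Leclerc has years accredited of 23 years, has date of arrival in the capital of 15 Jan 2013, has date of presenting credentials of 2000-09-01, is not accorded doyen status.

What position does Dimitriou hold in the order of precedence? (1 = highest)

By years accredited (higher first): Nakamura, Dimitriou, Drummond, Leclerc, Osei and Yilmaz (each 23 years); then Salazar (5 years).
Among Nakamura, Dimitriou, Drummond, Leclerc, Osei and Yilmaz, by date of arrival in the capital (later first): Nakamura (20 Sep 2014) before Dimitriou, Drummond, Leclerc and Osei (15 Jan 2013) before Yilmaz (21 Jul 2009).
Dimitriou, Drummond, Leclerc and Osei all have date of presenting credentials 2000-09-01, so the next rule applies.
Among Dimitriou, Drummond, Leclerc and Osei, alphabetically by surname: Dimitriou before Drummond before Leclerc before Osei.
Order: Nakamura, Dimitriou, Drummond, Leclerc, Osei, Yilmaz, Salazar. So position 2.

2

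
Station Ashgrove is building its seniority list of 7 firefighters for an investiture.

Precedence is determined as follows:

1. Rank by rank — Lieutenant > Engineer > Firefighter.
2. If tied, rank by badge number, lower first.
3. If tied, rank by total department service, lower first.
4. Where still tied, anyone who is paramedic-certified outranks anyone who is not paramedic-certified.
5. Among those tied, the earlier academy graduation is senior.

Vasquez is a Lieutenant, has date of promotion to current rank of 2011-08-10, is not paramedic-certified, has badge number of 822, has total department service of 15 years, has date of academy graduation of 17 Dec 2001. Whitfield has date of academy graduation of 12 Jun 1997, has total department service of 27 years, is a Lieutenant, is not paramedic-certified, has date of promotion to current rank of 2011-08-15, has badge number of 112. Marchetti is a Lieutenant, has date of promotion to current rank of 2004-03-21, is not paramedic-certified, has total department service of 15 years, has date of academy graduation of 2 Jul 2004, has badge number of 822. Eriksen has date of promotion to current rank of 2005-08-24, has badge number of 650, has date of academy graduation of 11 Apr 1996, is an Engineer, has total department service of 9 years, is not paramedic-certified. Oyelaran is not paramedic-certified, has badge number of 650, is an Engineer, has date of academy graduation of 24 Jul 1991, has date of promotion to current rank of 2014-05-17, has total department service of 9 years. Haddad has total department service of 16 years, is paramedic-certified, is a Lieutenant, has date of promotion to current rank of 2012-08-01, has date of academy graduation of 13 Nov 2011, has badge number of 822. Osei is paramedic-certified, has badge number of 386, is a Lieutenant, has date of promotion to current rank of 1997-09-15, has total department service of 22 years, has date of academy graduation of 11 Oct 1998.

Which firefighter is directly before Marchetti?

Vasquez

By rank: Whitfield, Osei, Vasquez, Marchetti and Haddad (Lieutenant); then Oyelaran and Eriksen (Engineer).
Among Whitfield, Osei, Vasquez, Marchetti and Haddad, by badge number (lower first): Whitfield (112) before Osei (386) before Vasquez, Marchetti and Haddad (822).
Among Vasquez, Marchetti and Haddad, by total department service (lower first): Vasquez and Marchetti (15 years) before Haddad (16 years).
Vasquez and Marchetti are each not paramedic-certified, so the next rule applies.
Among Vasquez and Marchetti, by date of academy graduation (earlier first): Vasquez (17 Dec 2001) before Marchetti (2 Jul 2004).
Oyelaran and Eriksen both have badge number 650, so the next rule applies.
Oyelaran and Eriksen both have total department service 9 years, so the next rule applies.
Oyelaran and Eriksen are each not paramedic-certified, so the next rule applies.
Among Oyelaran and Eriksen, by date of academy graduation (earlier first): Oyelaran (24 Jul 1991) before Eriksen (11 Apr 1996).
Order: Whitfield, Osei, Vasquez, Marchetti, Haddad, Oyelaran, Eriksen.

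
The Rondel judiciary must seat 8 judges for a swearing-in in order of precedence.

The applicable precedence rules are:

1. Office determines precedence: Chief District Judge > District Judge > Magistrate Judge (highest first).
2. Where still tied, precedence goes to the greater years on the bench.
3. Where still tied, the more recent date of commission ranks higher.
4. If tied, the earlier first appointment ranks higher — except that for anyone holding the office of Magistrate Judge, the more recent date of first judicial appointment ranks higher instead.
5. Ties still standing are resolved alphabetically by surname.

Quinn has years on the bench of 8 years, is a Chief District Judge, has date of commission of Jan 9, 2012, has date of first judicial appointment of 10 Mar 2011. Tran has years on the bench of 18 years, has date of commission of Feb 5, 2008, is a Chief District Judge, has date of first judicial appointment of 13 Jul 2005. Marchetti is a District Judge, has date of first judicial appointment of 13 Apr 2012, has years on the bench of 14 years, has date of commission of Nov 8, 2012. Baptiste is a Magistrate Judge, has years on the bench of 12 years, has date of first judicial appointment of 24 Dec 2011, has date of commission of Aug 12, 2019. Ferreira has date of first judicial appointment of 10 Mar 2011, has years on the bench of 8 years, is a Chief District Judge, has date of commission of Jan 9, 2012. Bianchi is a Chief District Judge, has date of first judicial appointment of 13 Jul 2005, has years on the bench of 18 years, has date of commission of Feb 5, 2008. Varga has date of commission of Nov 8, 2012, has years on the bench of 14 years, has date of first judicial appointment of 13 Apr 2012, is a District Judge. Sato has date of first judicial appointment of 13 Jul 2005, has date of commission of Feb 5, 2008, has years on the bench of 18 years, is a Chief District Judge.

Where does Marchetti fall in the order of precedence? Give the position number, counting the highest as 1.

6

By office: Bianchi, Sato, Tran, Ferreira and Quinn (Chief District Judge); then Marchetti and Varga (District Judge); then Baptiste (Magistrate Judge).
Among Bianchi, Sato, Tran, Ferreira and Quinn, by years on the bench (higher first): Bianchi, Sato and Tran (18 years) before Ferreira and Quinn (8 years).
Bianchi, Sato and Tran all have date of commission Feb 5, 2008, so the next rule applies.
Bianchi, Sato and Tran all have date of first judicial appointment 13 Jul 2005, so the next rule applies.
Among Bianchi, Sato and Tran, alphabetically by surname: Bianchi before Sato before Tran.
Ferreira and Quinn both have date of commission Jan 9, 2012, so the next rule applies.
Ferreira and Quinn both have date of first judicial appointment 10 Mar 2011, so the next rule applies.
Among Ferreira and Quinn, alphabetically by surname: Ferreira before Quinn.
Marchetti and Varga both have years on the bench 14 years, so the next rule applies.
Marchetti and Varga both have date of commission Nov 8, 2012, so the next rule applies.
Marchetti and Varga both have date of first judicial appointment 13 Apr 2012, so the next rule applies.
Among Marchetti and Varga, alphabetically by surname: Marchetti before Varga.
Order: Bianchi, Sato, Tran, Ferreira, Quinn, Marchetti, Varga, Baptiste. So position 6.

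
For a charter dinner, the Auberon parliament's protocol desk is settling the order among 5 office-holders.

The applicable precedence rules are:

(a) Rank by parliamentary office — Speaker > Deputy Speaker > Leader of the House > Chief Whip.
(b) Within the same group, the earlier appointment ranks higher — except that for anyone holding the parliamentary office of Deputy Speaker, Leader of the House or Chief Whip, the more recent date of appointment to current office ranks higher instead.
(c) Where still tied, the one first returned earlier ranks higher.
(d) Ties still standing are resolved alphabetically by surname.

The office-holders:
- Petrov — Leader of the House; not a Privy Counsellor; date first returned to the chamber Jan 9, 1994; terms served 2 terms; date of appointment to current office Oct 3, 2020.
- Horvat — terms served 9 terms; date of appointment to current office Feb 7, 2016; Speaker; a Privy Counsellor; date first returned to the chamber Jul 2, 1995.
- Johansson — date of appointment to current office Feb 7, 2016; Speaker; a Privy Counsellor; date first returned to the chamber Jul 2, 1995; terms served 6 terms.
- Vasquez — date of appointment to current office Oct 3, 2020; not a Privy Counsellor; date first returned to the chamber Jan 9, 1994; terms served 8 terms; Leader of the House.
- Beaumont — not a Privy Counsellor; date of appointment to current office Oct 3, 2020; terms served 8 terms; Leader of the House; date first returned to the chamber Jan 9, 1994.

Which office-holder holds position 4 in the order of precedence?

Petrov

By parliamentary office: Horvat and Johansson (Speaker); then Beaumont, Petrov and Vasquez (Leader of the House).
Horvat and Johansson both have date of appointment to current office Feb 7, 2016, so the next rule applies.
Horvat and Johansson both have date first returned to the chamber Jul 2, 1995, so the next rule applies.
Among Horvat and Johansson, alphabetically by surname: Horvat before Johansson.
Beaumont, Petrov and Vasquez all have date of appointment to current office Oct 3, 2020, so the next rule applies.
Beaumont, Petrov and Vasquez all have date first returned to the chamber Jan 9, 1994, so the next rule applies.
Among Beaumont, Petrov and Vasquez, alphabetically by surname: Beaumont before Petrov before Vasquez.
Order: Horvat, Johansson, Beaumont, Petrov, Vasquez.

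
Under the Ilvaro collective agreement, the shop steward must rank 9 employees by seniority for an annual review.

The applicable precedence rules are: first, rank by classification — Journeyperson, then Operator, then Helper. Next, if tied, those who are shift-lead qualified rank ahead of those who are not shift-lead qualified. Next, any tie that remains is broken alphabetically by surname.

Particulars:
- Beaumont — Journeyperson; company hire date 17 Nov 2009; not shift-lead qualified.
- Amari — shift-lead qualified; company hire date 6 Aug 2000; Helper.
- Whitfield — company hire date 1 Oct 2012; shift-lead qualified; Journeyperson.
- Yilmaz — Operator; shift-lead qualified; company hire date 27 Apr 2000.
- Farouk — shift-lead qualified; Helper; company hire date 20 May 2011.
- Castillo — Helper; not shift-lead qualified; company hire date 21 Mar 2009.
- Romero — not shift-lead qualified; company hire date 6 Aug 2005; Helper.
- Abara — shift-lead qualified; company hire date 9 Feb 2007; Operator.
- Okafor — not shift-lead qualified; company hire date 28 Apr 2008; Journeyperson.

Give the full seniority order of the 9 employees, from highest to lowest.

Whitfield, Beaumont, Okafor, Abara, Yilmaz, Amari, Farouk, Castillo, Romero

By classification: Whitfield, Beaumont and Okafor (Journeyperson); then Abara and Yilmaz (Operator); then Amari, Farouk, Castillo and Romero (Helper).
Among Whitfield, Beaumont and Okafor, shift-lead qualified before not shift-lead qualified: Whitfield (shift-lead qualified) before Beaumont and Okafor (not shift-lead qualified).
Among Beaumont and Okafor, alphabetically by surname: Beaumont before Okafor.
Abara and Yilmaz are each shift-lead qualified, so the next rule applies.
Among Abara and Yilmaz, alphabetically by surname: Abara before Yilmaz.
Among Amari, Farouk, Castillo and Romero, shift-lead qualified before not shift-lead qualified: Amari and Farouk (shift-lead qualified) before Castillo and Romero (not shift-lead qualified).
Among Amari and Farouk, alphabetically by surname: Amari before Farouk.
Among Castillo and Romero, alphabetically by surname: Castillo before Romero.
Full order: Whitfield, Beaumont, Okafor, Abara, Yilmaz, Amari, Farouk, Castillo, Romero.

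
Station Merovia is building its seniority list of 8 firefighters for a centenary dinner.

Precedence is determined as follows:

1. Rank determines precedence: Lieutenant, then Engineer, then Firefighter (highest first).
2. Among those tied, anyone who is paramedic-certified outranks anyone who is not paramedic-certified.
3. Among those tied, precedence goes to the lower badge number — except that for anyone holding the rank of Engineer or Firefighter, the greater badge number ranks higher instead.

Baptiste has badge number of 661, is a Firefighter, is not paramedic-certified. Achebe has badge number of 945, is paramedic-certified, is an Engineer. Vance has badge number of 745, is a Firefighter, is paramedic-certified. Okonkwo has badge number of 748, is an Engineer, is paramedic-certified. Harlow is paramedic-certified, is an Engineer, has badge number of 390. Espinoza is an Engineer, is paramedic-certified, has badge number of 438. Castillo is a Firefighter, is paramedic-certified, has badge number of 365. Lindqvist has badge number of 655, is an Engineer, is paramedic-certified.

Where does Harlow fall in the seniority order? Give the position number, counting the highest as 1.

By rank: Achebe, Okonkwo, Lindqvist, Espinoza and Harlow (Engineer); then Vance, Castillo and Baptiste (Firefighter).
Achebe, Okonkwo, Lindqvist, Espinoza and Harlow are each paramedic-certified, so the next rule applies.
Among Achebe, Okonkwo, Lindqvist, Espinoza and Harlow, by badge number (higher first) (reversed rule for this group): Achebe (945) before Okonkwo (748) before Lindqvist (655) before Espinoza (438) before Harlow (390).
Among Vance, Castillo and Baptiste, paramedic-certified before not paramedic-certified: Vance and Castillo (paramedic-certified) before Baptiste (not paramedic-certified).
Among Vance and Castillo, by badge number (higher first) (reversed rule for this group): Vance (745) before Castillo (365).
Order: Achebe, Okonkwo, Lindqvist, Espinoza, Harlow, Vance, Castillo, Baptiste. So position 5.

5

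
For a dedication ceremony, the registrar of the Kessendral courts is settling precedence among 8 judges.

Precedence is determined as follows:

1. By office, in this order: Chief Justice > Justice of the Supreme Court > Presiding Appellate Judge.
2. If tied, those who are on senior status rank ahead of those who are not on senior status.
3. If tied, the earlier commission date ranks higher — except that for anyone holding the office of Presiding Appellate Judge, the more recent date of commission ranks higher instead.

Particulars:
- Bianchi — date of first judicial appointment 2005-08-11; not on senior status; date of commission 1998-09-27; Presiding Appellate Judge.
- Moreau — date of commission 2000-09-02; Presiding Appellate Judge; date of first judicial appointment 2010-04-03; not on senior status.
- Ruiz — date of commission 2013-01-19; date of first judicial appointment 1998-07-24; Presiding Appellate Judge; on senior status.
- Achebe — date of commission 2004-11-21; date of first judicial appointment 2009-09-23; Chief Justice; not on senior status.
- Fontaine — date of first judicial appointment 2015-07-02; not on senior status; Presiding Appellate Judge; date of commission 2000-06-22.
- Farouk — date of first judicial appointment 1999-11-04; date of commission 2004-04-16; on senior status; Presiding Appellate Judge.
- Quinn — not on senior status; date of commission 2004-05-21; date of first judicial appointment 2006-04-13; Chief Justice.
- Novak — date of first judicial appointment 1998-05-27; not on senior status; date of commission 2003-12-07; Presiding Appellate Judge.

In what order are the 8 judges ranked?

By office: Quinn and Achebe (Chief Justice); then Ruiz, Farouk, Novak, Moreau, Fontaine and Bianchi (Presiding Appellate Judge).
Quinn and Achebe are each not on senior status, so the next rule applies.
Among Quinn and Achebe, by date of commission (earlier first): Quinn (2004-05-21) before Achebe (2004-11-21).
Among Ruiz, Farouk, Novak, Moreau, Fontaine and Bianchi, on senior status before not on senior status: Ruiz and Farouk (on senior status) before Novak, Moreau, Fontaine and Bianchi (not on senior status).
Among Ruiz and Farouk, by date of commission (later first) (reversed rule for this group): Ruiz (2013-01-19) before Farouk (2004-04-16).
Among Novak, Moreau, Fontaine and Bianchi, by date of commission (later first) (reversed rule for this group): Novak (2003-12-07) before Moreau (2000-09-02) before Fontaine (2000-06-22) before Bianchi (1998-09-27).
Full order: Quinn, Achebe, Ruiz, Farouk, Novak, Moreau, Fontaine, Bianchi.

Quinn, Achebe, Ruiz, Farouk, Novak, Moreau, Fontaine, Bianchi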